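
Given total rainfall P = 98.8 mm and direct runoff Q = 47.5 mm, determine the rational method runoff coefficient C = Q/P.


The runoff coefficient C = runoff depth / rainfall depth.
C = 47.5 / 98.8
  = 0.4808.

0.4808


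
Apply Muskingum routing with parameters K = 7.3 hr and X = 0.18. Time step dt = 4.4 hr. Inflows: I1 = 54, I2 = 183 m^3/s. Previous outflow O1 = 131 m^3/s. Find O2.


Muskingum coefficients:
denom = 2*K*(1-X) + dt = 2*7.3*(1-0.18) + 4.4 = 16.372.
C0 = (dt - 2*K*X)/denom = (4.4 - 2*7.3*0.18)/16.372 = 0.1082.
C1 = (dt + 2*K*X)/denom = (4.4 + 2*7.3*0.18)/16.372 = 0.4293.
C2 = (2*K*(1-X) - dt)/denom = 0.4625.
O2 = C0*I2 + C1*I1 + C2*O1
   = 0.1082*183 + 0.4293*54 + 0.4625*131
   = 103.57 m^3/s.

103.57


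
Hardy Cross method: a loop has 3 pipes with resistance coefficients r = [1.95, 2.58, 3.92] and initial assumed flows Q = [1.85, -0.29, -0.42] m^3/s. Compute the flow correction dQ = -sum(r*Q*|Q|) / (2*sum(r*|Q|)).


Numerator terms (r*Q*|Q|): 1.95*1.85*|1.85| = 6.6739; 2.58*-0.29*|-0.29| = -0.217; 3.92*-0.42*|-0.42| = -0.6915.
Sum of numerator = 5.7654.
Denominator terms (r*|Q|): 1.95*|1.85| = 3.6075; 2.58*|-0.29| = 0.7482; 3.92*|-0.42| = 1.6464.
2 * sum of denominator = 2 * 6.0021 = 12.0042.
dQ = -5.7654 / 12.0042 = -0.4803 m^3/s.

-0.4803


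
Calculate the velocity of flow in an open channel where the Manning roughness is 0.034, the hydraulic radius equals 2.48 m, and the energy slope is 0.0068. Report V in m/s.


Manning's equation gives V = (1/n) * R^(2/3) * S^(1/2).
First, compute R^(2/3) = 2.48^(2/3) = 1.8322.
Next, S^(1/2) = 0.0068^(1/2) = 0.082462.
Then 1/n = 1/0.034 = 29.41.
V = 29.41 * 1.8322 * 0.082462 = 4.4437 m/s.

4.4437


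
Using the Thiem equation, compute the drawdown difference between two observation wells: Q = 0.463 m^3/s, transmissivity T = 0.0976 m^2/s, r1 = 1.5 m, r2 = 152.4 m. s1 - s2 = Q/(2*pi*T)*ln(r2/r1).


Thiem equation: s1 - s2 = Q/(2*pi*T) * ln(r2/r1).
ln(r2/r1) = ln(152.4/1.5) = 4.621.
Q/(2*pi*T) = 0.463 / (2*pi*0.0976) = 0.463 / 0.6132 = 0.755.
s1 - s2 = 0.755 * 4.621 = 3.4889 m.

3.4889


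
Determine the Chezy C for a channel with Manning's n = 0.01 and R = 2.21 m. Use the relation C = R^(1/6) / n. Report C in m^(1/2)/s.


The Chezy coefficient relates to Manning's n through C = R^(1/6) / n.
R^(1/6) = 2.21^(1/6) = 1.141297.
C = 1.141297 / 0.01 = 114.13 m^(1/2)/s.

114.13


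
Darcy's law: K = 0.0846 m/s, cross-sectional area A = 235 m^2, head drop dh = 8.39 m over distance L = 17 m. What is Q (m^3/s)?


Darcy's law: Q = K * A * i, where i = dh/L.
Hydraulic gradient i = 8.39 / 17 = 0.493529.
Q = 0.0846 * 235 * 0.493529
  = 9.8119 m^3/s.

9.8119


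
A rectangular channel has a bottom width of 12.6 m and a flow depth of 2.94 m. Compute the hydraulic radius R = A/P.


For a rectangular section:
Flow area A = b * y = 12.6 * 2.94 = 37.04 m^2.
Wetted perimeter P = b + 2y = 12.6 + 2*2.94 = 18.48 m.
Hydraulic radius R = A/P = 37.04 / 18.48 = 2.0045 m.

2.0045


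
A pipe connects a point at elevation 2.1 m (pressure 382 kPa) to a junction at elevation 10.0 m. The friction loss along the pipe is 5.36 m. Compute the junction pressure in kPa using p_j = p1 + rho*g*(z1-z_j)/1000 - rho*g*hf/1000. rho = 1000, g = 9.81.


Junction pressure: p_j = p1 + rho*g*(z1 - z_j)/1000 - rho*g*hf/1000.
Elevation term = 1000*9.81*(2.1 - 10.0)/1000 = -77.499 kPa.
Friction term = 1000*9.81*5.36/1000 = 52.582 kPa.
p_j = 382 + -77.499 - 52.582 = 251.92 kPa.

251.92


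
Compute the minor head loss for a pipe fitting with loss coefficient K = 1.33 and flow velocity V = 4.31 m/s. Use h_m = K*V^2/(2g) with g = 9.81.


Minor loss formula: h_m = K * V^2/(2g).
V^2 = 4.31^2 = 18.5761.
V^2/(2g) = 18.5761 / 19.62 = 0.9468 m.
h_m = 1.33 * 0.9468 = 1.2592 m.

1.2592


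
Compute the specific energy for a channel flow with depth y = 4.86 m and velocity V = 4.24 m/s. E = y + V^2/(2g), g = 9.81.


Specific energy E = y + V^2/(2g).
Velocity head = V^2/(2g) = 4.24^2 / (2*9.81) = 17.9776 / 19.62 = 0.9163 m.
E = 4.86 + 0.9163 = 5.7763 m.

5.7763


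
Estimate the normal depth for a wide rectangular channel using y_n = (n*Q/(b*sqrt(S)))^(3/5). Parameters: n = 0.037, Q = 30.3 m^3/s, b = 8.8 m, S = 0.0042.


We use the wide-channel approximation y_n = (n*Q/(b*sqrt(S)))^(3/5).
sqrt(S) = sqrt(0.0042) = 0.064807.
Numerator: n*Q = 0.037 * 30.3 = 1.1211.
Denominator: b*sqrt(S) = 8.8 * 0.064807 = 0.570302.
arg = 1.9658.
y_n = 1.9658^(3/5) = 1.5001 m.

1.5001


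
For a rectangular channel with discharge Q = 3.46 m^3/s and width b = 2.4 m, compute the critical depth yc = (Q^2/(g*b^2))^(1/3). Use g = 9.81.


Using yc = (Q^2 / (g * b^2))^(1/3):
Q^2 = 3.46^2 = 11.97.
g * b^2 = 9.81 * 2.4^2 = 9.81 * 5.76 = 56.51.
Q^2 / (g*b^2) = 11.97 / 56.51 = 0.2118.
yc = 0.2118^(1/3) = 0.5961 m.

0.5961


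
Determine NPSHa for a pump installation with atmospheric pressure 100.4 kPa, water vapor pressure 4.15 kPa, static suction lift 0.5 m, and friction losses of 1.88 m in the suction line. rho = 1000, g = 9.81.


NPSHa = p_atm/(rho*g) - z_s - hf_s - p_vap/(rho*g).
p_atm/(rho*g) = 100.4*1000 / (1000*9.81) = 10.234 m.
p_vap/(rho*g) = 4.15*1000 / (1000*9.81) = 0.423 m.
NPSHa = 10.234 - 0.5 - 1.88 - 0.423
      = 7.43 m.

7.43


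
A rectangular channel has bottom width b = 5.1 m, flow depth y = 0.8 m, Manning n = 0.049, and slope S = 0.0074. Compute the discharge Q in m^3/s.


For a rectangular channel, the cross-sectional area A = b * y = 5.1 * 0.8 = 4.08 m^2.
The wetted perimeter P = b + 2y = 5.1 + 2*0.8 = 6.7 m.
Hydraulic radius R = A/P = 4.08/6.7 = 0.609 m.
Velocity V = (1/n)*R^(2/3)*S^(1/2) = (1/0.049)*0.609^(2/3)*0.0074^(1/2) = 1.2613 m/s.
Discharge Q = A * V = 4.08 * 1.2613 = 5.146 m^3/s.

5.146


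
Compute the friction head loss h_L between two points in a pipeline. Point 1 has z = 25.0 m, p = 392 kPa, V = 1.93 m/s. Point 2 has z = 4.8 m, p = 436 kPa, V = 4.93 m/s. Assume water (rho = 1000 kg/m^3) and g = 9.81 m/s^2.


Total head at each section: H = z + p/(rho*g) + V^2/(2g).
H1 = 25.0 + 392*1000/(1000*9.81) + 1.93^2/(2*9.81)
   = 25.0 + 39.959 + 0.1899
   = 65.149 m.
H2 = 4.8 + 436*1000/(1000*9.81) + 4.93^2/(2*9.81)
   = 4.8 + 44.444 + 1.2388
   = 50.483 m.
h_L = H1 - H2 = 65.149 - 50.483 = 14.666 m.

14.666


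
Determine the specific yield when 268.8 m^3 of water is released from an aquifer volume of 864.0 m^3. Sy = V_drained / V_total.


Specific yield Sy = Volume drained / Total volume.
Sy = 268.8 / 864.0
   = 0.3111.

0.3111


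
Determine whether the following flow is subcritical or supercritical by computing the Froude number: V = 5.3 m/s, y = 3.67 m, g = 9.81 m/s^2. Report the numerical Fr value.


The Froude number is defined as Fr = V / sqrt(g*y).
g*y = 9.81 * 3.67 = 36.0027.
sqrt(g*y) = sqrt(36.0027) = 6.0002.
Fr = 5.3 / 6.0002 = 0.8833.
Since Fr < 1, the flow is subcritical.

0.8833


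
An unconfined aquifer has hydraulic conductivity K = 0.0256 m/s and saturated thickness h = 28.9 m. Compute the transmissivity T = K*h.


Transmissivity is defined as T = K * h.
T = 0.0256 * 28.9
  = 0.7398 m^2/s.

0.7398


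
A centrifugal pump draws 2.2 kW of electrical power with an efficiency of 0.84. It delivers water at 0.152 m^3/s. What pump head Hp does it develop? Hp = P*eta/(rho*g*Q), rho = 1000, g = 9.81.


Pump head formula: Hp = P * eta / (rho * g * Q).
Numerator: P * eta = 2.2 * 1000 * 0.84 = 1848.0 W.
Denominator: rho * g * Q = 1000 * 9.81 * 0.152 = 1491.12.
Hp = 1848.0 / 1491.12 = 1.24 m.

1.24


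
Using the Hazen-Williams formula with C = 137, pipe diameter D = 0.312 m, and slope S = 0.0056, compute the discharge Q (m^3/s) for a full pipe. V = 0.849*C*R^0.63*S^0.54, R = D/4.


For a full circular pipe, R = D/4 = 0.312/4 = 0.078 m.
V = 0.849 * 137 * 0.078^0.63 * 0.0056^0.54
  = 0.849 * 137 * 0.200456 * 0.060817
  = 1.418 m/s.
Pipe area A = pi*D^2/4 = pi*0.312^2/4 = 0.0765 m^2.
Q = A * V = 0.0765 * 1.418 = 0.1084 m^3/s.

0.1084


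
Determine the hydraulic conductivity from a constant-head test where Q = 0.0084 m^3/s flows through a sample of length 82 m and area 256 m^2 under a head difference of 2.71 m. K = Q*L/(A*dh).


From K = Q*L / (A*dh):
Numerator: Q*L = 0.0084 * 82 = 0.6888.
Denominator: A*dh = 256 * 2.71 = 693.76.
K = 0.6888 / 693.76 = 0.000993 m/s.

0.000993


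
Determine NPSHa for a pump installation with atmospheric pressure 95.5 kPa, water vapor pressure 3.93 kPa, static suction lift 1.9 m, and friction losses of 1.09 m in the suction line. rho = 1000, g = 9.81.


NPSHa = p_atm/(rho*g) - z_s - hf_s - p_vap/(rho*g).
p_atm/(rho*g) = 95.5*1000 / (1000*9.81) = 9.735 m.
p_vap/(rho*g) = 3.93*1000 / (1000*9.81) = 0.401 m.
NPSHa = 9.735 - 1.9 - 1.09 - 0.401
      = 6.34 m.

6.34


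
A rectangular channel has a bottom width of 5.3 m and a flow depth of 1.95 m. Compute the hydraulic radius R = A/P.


For a rectangular section:
Flow area A = b * y = 5.3 * 1.95 = 10.33 m^2.
Wetted perimeter P = b + 2y = 5.3 + 2*1.95 = 9.2 m.
Hydraulic radius R = A/P = 10.33 / 9.2 = 1.1234 m.

1.1234


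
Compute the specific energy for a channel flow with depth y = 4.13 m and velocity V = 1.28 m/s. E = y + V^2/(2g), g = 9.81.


Specific energy E = y + V^2/(2g).
Velocity head = V^2/(2g) = 1.28^2 / (2*9.81) = 1.6384 / 19.62 = 0.0835 m.
E = 4.13 + 0.0835 = 4.2135 m.

4.2135


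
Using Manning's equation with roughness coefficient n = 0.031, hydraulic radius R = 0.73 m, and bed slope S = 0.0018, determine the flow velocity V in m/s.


Manning's equation gives V = (1/n) * R^(2/3) * S^(1/2).
First, compute R^(2/3) = 0.73^(2/3) = 0.8107.
Next, S^(1/2) = 0.0018^(1/2) = 0.042426.
Then 1/n = 1/0.031 = 32.26.
V = 32.26 * 0.8107 * 0.042426 = 1.1096 m/s.

1.1096


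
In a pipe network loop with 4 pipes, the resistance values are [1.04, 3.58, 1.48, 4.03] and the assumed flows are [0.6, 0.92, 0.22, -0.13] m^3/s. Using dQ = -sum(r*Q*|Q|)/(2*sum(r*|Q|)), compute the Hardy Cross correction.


Numerator terms (r*Q*|Q|): 1.04*0.6*|0.6| = 0.3744; 3.58*0.92*|0.92| = 3.0301; 1.48*0.22*|0.22| = 0.0716; 4.03*-0.13*|-0.13| = -0.0681.
Sum of numerator = 3.408.
Denominator terms (r*|Q|): 1.04*|0.6| = 0.624; 3.58*|0.92| = 3.2936; 1.48*|0.22| = 0.3256; 4.03*|-0.13| = 0.5239.
2 * sum of denominator = 2 * 4.7671 = 9.5342.
dQ = -3.408 / 9.5342 = -0.3575 m^3/s.

-0.3575


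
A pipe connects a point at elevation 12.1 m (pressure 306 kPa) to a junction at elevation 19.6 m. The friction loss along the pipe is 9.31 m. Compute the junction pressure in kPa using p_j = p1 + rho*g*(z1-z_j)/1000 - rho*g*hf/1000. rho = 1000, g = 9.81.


Junction pressure: p_j = p1 + rho*g*(z1 - z_j)/1000 - rho*g*hf/1000.
Elevation term = 1000*9.81*(12.1 - 19.6)/1000 = -73.575 kPa.
Friction term = 1000*9.81*9.31/1000 = 91.331 kPa.
p_j = 306 + -73.575 - 91.331 = 141.09 kPa.

141.09


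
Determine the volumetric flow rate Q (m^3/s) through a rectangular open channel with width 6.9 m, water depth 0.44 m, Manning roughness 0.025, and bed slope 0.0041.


For a rectangular channel, the cross-sectional area A = b * y = 6.9 * 0.44 = 3.04 m^2.
The wetted perimeter P = b + 2y = 6.9 + 2*0.44 = 7.78 m.
Hydraulic radius R = A/P = 3.04/7.78 = 0.3902 m.
Velocity V = (1/n)*R^(2/3)*S^(1/2) = (1/0.025)*0.3902^(2/3)*0.0041^(1/2) = 1.3677 m/s.
Discharge Q = A * V = 3.04 * 1.3677 = 4.152 m^3/s.

4.152


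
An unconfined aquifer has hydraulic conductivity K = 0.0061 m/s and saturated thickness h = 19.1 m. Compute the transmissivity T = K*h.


Transmissivity is defined as T = K * h.
T = 0.0061 * 19.1
  = 0.1165 m^2/s.

0.1165


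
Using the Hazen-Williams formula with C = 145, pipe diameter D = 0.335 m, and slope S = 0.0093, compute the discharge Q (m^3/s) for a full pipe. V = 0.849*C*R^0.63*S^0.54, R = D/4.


For a full circular pipe, R = D/4 = 0.335/4 = 0.0838 m.
V = 0.849 * 145 * 0.0838^0.63 * 0.0093^0.54
  = 0.849 * 145 * 0.209643 * 0.07998
  = 2.0641 m/s.
Pipe area A = pi*D^2/4 = pi*0.335^2/4 = 0.0881 m^2.
Q = A * V = 0.0881 * 2.0641 = 0.1819 m^3/s.

0.1819


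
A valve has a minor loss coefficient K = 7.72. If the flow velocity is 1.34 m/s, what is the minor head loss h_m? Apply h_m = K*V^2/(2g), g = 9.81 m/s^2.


Minor loss formula: h_m = K * V^2/(2g).
V^2 = 1.34^2 = 1.7956.
V^2/(2g) = 1.7956 / 19.62 = 0.0915 m.
h_m = 7.72 * 0.0915 = 0.7065 m.

0.7065


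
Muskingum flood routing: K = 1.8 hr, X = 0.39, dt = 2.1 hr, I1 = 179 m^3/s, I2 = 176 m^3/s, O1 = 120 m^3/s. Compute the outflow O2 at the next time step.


Muskingum coefficients:
denom = 2*K*(1-X) + dt = 2*1.8*(1-0.39) + 2.1 = 4.296.
C0 = (dt - 2*K*X)/denom = (2.1 - 2*1.8*0.39)/4.296 = 0.162.
C1 = (dt + 2*K*X)/denom = (2.1 + 2*1.8*0.39)/4.296 = 0.8156.
C2 = (2*K*(1-X) - dt)/denom = 0.0223.
O2 = C0*I2 + C1*I1 + C2*O1
   = 0.162*176 + 0.8156*179 + 0.0223*120
   = 177.2 m^3/s.

177.2


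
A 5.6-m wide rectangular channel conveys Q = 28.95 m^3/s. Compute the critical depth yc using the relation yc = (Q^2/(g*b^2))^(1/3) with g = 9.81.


Using yc = (Q^2 / (g * b^2))^(1/3):
Q^2 = 28.95^2 = 838.1.
g * b^2 = 9.81 * 5.6^2 = 9.81 * 31.36 = 307.64.
Q^2 / (g*b^2) = 838.1 / 307.64 = 2.7243.
yc = 2.7243^(1/3) = 1.3966 m.

1.3966


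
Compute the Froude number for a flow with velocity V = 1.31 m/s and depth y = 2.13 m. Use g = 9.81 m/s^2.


The Froude number is defined as Fr = V / sqrt(g*y).
g*y = 9.81 * 2.13 = 20.8953.
sqrt(g*y) = sqrt(20.8953) = 4.5711.
Fr = 1.31 / 4.5711 = 0.2866.

0.2866


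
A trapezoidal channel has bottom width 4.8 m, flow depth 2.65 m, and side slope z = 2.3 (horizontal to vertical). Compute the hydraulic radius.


For a trapezoidal section with side slope z:
A = (b + z*y)*y = (4.8 + 2.3*2.65)*2.65 = 28.872 m^2.
P = b + 2*y*sqrt(1 + z^2) = 4.8 + 2*2.65*sqrt(1 + 2.3^2) = 18.092 m.
R = A/P = 28.872 / 18.092 = 1.5958 m.

1.5958


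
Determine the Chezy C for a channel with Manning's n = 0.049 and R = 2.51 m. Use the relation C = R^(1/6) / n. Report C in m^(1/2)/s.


The Chezy coefficient relates to Manning's n through C = R^(1/6) / n.
R^(1/6) = 2.51^(1/6) = 1.165768.
C = 1.165768 / 0.049 = 23.79 m^(1/2)/s.

23.79


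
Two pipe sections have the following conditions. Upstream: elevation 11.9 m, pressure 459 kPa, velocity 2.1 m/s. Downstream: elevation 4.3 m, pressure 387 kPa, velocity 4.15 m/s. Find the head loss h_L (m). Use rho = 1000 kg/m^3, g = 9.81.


Total head at each section: H = z + p/(rho*g) + V^2/(2g).
H1 = 11.9 + 459*1000/(1000*9.81) + 2.1^2/(2*9.81)
   = 11.9 + 46.789 + 0.2248
   = 58.914 m.
H2 = 4.3 + 387*1000/(1000*9.81) + 4.15^2/(2*9.81)
   = 4.3 + 39.45 + 0.8778
   = 44.627 m.
h_L = H1 - H2 = 58.914 - 44.627 = 14.286 m.

14.286


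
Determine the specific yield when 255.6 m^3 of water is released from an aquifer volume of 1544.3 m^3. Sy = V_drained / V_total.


Specific yield Sy = Volume drained / Total volume.
Sy = 255.6 / 1544.3
   = 0.1655.

0.1655


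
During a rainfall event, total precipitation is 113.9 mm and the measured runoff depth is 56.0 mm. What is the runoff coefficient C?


The runoff coefficient C = runoff depth / rainfall depth.
C = 56.0 / 113.9
  = 0.4917.

0.4917


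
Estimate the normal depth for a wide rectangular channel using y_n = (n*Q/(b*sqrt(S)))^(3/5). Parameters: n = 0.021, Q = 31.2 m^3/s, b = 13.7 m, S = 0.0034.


We use the wide-channel approximation y_n = (n*Q/(b*sqrt(S)))^(3/5).
sqrt(S) = sqrt(0.0034) = 0.05831.
Numerator: n*Q = 0.021 * 31.2 = 0.6552.
Denominator: b*sqrt(S) = 13.7 * 0.05831 = 0.798847.
arg = 0.8202.
y_n = 0.8202^(3/5) = 0.8879 m.

0.8879


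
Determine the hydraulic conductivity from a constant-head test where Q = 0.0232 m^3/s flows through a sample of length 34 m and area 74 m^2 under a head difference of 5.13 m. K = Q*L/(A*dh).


From K = Q*L / (A*dh):
Numerator: Q*L = 0.0232 * 34 = 0.7888.
Denominator: A*dh = 74 * 5.13 = 379.62.
K = 0.7888 / 379.62 = 0.002078 m/s.

0.002078


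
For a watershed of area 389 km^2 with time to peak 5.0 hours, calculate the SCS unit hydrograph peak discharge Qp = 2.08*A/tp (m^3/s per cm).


SCS formula: Qp = 2.08 * A / tp.
Qp = 2.08 * 389 / 5.0
   = 809.12 / 5.0
   = 161.82 m^3/s per cm.

161.82


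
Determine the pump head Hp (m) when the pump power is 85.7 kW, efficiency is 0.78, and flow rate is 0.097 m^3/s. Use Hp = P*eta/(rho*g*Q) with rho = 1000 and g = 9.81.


Pump head formula: Hp = P * eta / (rho * g * Q).
Numerator: P * eta = 85.7 * 1000 * 0.78 = 66846.0 W.
Denominator: rho * g * Q = 1000 * 9.81 * 0.097 = 951.57.
Hp = 66846.0 / 951.57 = 70.25 m.

70.25


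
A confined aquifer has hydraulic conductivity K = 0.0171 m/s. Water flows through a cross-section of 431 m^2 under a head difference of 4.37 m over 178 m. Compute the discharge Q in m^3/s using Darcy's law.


Darcy's law: Q = K * A * i, where i = dh/L.
Hydraulic gradient i = 4.37 / 178 = 0.024551.
Q = 0.0171 * 431 * 0.024551
  = 0.1809 m^3/s.

0.1809


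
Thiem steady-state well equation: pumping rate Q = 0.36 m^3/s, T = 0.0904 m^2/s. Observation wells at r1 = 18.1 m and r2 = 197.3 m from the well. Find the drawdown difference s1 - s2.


Thiem equation: s1 - s2 = Q/(2*pi*T) * ln(r2/r1).
ln(r2/r1) = ln(197.3/18.1) = 2.3888.
Q/(2*pi*T) = 0.36 / (2*pi*0.0904) = 0.36 / 0.568 = 0.6338.
s1 - s2 = 0.6338 * 2.3888 = 1.514 m.

1.514


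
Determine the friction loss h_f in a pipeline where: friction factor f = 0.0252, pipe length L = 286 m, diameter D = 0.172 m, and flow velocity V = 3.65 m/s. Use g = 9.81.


Darcy-Weisbach equation: h_f = f * (L/D) * V^2/(2g).
f * L/D = 0.0252 * 286/0.172 = 41.9023.
V^2/(2g) = 3.65^2 / (2*9.81) = 13.3225 / 19.62 = 0.679 m.
h_f = 41.9023 * 0.679 = 28.453 m.

28.453


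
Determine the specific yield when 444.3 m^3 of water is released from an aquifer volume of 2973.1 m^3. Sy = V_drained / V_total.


Specific yield Sy = Volume drained / Total volume.
Sy = 444.3 / 2973.1
   = 0.1494.

0.1494


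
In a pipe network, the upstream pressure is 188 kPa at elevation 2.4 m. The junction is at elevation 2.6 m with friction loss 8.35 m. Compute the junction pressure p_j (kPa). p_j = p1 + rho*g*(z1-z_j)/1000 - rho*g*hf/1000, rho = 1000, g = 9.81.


Junction pressure: p_j = p1 + rho*g*(z1 - z_j)/1000 - rho*g*hf/1000.
Elevation term = 1000*9.81*(2.4 - 2.6)/1000 = -1.962 kPa.
Friction term = 1000*9.81*8.35/1000 = 81.913 kPa.
p_j = 188 + -1.962 - 81.913 = 104.12 kPa.

104.12


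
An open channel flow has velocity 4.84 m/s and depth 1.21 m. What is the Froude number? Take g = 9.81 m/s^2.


The Froude number is defined as Fr = V / sqrt(g*y).
g*y = 9.81 * 1.21 = 11.8701.
sqrt(g*y) = sqrt(11.8701) = 3.4453.
Fr = 4.84 / 3.4453 = 1.4048.

1.4048


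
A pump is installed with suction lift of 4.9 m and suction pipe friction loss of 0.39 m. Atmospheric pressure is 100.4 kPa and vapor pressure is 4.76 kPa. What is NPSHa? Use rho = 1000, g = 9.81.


NPSHa = p_atm/(rho*g) - z_s - hf_s - p_vap/(rho*g).
p_atm/(rho*g) = 100.4*1000 / (1000*9.81) = 10.234 m.
p_vap/(rho*g) = 4.76*1000 / (1000*9.81) = 0.485 m.
NPSHa = 10.234 - 4.9 - 0.39 - 0.485
      = 4.46 m.

4.46


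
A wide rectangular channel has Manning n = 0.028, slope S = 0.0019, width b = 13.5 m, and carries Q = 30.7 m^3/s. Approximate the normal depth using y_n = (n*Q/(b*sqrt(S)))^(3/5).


We use the wide-channel approximation y_n = (n*Q/(b*sqrt(S)))^(3/5).
sqrt(S) = sqrt(0.0019) = 0.043589.
Numerator: n*Q = 0.028 * 30.7 = 0.8596.
Denominator: b*sqrt(S) = 13.5 * 0.043589 = 0.588452.
arg = 1.4608.
y_n = 1.4608^(3/5) = 1.2553 m.

1.2553


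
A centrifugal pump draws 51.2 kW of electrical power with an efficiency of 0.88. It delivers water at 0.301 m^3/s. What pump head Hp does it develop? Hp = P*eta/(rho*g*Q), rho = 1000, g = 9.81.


Pump head formula: Hp = P * eta / (rho * g * Q).
Numerator: P * eta = 51.2 * 1000 * 0.88 = 45056.0 W.
Denominator: rho * g * Q = 1000 * 9.81 * 0.301 = 2952.81.
Hp = 45056.0 / 2952.81 = 15.26 m.

15.26


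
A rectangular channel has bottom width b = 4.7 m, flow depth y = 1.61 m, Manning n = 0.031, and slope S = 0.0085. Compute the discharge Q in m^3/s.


For a rectangular channel, the cross-sectional area A = b * y = 4.7 * 1.61 = 7.57 m^2.
The wetted perimeter P = b + 2y = 4.7 + 2*1.61 = 7.92 m.
Hydraulic radius R = A/P = 7.57/7.92 = 0.9554 m.
Velocity V = (1/n)*R^(2/3)*S^(1/2) = (1/0.031)*0.9554^(2/3)*0.0085^(1/2) = 2.885 m/s.
Discharge Q = A * V = 7.57 * 2.885 = 21.831 m^3/s.

21.831


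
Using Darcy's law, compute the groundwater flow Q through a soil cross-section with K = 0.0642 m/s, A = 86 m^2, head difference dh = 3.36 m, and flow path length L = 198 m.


Darcy's law: Q = K * A * i, where i = dh/L.
Hydraulic gradient i = 3.36 / 198 = 0.01697.
Q = 0.0642 * 86 * 0.01697
  = 0.0937 m^3/s.

0.0937


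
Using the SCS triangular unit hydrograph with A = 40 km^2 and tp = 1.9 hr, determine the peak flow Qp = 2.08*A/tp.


SCS formula: Qp = 2.08 * A / tp.
Qp = 2.08 * 40 / 1.9
   = 83.2 / 1.9
   = 43.79 m^3/s per cm.

43.79


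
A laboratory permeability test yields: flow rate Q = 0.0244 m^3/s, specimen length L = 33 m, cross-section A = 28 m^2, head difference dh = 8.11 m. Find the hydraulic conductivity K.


From K = Q*L / (A*dh):
Numerator: Q*L = 0.0244 * 33 = 0.8052.
Denominator: A*dh = 28 * 8.11 = 227.08.
K = 0.8052 / 227.08 = 0.003546 m/s.

0.003546


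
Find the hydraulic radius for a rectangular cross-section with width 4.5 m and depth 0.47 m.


For a rectangular section:
Flow area A = b * y = 4.5 * 0.47 = 2.11 m^2.
Wetted perimeter P = b + 2y = 4.5 + 2*0.47 = 5.44 m.
Hydraulic radius R = A/P = 2.11 / 5.44 = 0.3888 m.

0.3888


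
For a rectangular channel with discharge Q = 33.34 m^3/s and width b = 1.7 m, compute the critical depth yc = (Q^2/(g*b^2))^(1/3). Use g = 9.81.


Using yc = (Q^2 / (g * b^2))^(1/3):
Q^2 = 33.34^2 = 1111.56.
g * b^2 = 9.81 * 1.7^2 = 9.81 * 2.89 = 28.35.
Q^2 / (g*b^2) = 1111.56 / 28.35 = 39.2085.
yc = 39.2085^(1/3) = 3.3972 m.

3.3972


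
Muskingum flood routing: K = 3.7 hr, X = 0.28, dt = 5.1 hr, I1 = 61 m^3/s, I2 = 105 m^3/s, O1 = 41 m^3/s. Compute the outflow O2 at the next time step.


Muskingum coefficients:
denom = 2*K*(1-X) + dt = 2*3.7*(1-0.28) + 5.1 = 10.428.
C0 = (dt - 2*K*X)/denom = (5.1 - 2*3.7*0.28)/10.428 = 0.2904.
C1 = (dt + 2*K*X)/denom = (5.1 + 2*3.7*0.28)/10.428 = 0.6878.
C2 = (2*K*(1-X) - dt)/denom = 0.0219.
O2 = C0*I2 + C1*I1 + C2*O1
   = 0.2904*105 + 0.6878*61 + 0.0219*41
   = 73.34 m^3/s.

73.34


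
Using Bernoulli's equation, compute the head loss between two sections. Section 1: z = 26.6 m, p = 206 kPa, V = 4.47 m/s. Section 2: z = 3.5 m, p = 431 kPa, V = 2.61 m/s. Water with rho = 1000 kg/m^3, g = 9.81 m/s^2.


Total head at each section: H = z + p/(rho*g) + V^2/(2g).
H1 = 26.6 + 206*1000/(1000*9.81) + 4.47^2/(2*9.81)
   = 26.6 + 20.999 + 1.0184
   = 48.617 m.
H2 = 3.5 + 431*1000/(1000*9.81) + 2.61^2/(2*9.81)
   = 3.5 + 43.935 + 0.3472
   = 47.782 m.
h_L = H1 - H2 = 48.617 - 47.782 = 0.835 m.

0.835


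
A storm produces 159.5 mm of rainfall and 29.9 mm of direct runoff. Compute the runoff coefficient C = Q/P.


The runoff coefficient C = runoff depth / rainfall depth.
C = 29.9 / 159.5
  = 0.1875.

0.1875


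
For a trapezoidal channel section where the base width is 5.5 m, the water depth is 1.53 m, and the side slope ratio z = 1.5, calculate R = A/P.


For a trapezoidal section with side slope z:
A = (b + z*y)*y = (5.5 + 1.5*1.53)*1.53 = 11.926 m^2.
P = b + 2*y*sqrt(1 + z^2) = 5.5 + 2*1.53*sqrt(1 + 1.5^2) = 11.016 m.
R = A/P = 11.926 / 11.016 = 1.0826 m.

1.0826


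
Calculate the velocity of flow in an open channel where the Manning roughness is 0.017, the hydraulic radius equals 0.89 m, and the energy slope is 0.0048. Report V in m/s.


Manning's equation gives V = (1/n) * R^(2/3) * S^(1/2).
First, compute R^(2/3) = 0.89^(2/3) = 0.9253.
Next, S^(1/2) = 0.0048^(1/2) = 0.069282.
Then 1/n = 1/0.017 = 58.82.
V = 58.82 * 0.9253 * 0.069282 = 3.7708 m/s.

3.7708


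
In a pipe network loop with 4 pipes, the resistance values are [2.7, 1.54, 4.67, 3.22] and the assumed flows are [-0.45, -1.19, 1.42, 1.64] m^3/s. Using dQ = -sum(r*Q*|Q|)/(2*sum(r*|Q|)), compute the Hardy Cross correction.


Numerator terms (r*Q*|Q|): 2.7*-0.45*|-0.45| = -0.5468; 1.54*-1.19*|-1.19| = -2.1808; 4.67*1.42*|1.42| = 9.4166; 3.22*1.64*|1.64| = 8.6605.
Sum of numerator = 15.3496.
Denominator terms (r*|Q|): 2.7*|-0.45| = 1.215; 1.54*|-1.19| = 1.8326; 4.67*|1.42| = 6.6314; 3.22*|1.64| = 5.2808.
2 * sum of denominator = 2 * 14.9598 = 29.9196.
dQ = -15.3496 / 29.9196 = -0.513 m^3/s.

-0.513


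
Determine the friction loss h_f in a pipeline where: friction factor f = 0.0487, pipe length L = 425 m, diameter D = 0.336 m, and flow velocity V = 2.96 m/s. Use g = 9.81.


Darcy-Weisbach equation: h_f = f * (L/D) * V^2/(2g).
f * L/D = 0.0487 * 425/0.336 = 61.5997.
V^2/(2g) = 2.96^2 / (2*9.81) = 8.7616 / 19.62 = 0.4466 m.
h_f = 61.5997 * 0.4466 = 27.508 m.

27.508


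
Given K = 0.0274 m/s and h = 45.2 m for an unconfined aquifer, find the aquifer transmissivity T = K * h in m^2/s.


Transmissivity is defined as T = K * h.
T = 0.0274 * 45.2
  = 1.2385 m^2/s.

1.2385


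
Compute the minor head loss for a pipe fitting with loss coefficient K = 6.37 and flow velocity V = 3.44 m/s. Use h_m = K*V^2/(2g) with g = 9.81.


Minor loss formula: h_m = K * V^2/(2g).
V^2 = 3.44^2 = 11.8336.
V^2/(2g) = 11.8336 / 19.62 = 0.6031 m.
h_m = 6.37 * 0.6031 = 3.842 m.

3.842


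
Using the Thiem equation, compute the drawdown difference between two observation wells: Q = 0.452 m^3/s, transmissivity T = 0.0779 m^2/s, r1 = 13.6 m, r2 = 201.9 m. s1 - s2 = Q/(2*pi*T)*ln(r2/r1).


Thiem equation: s1 - s2 = Q/(2*pi*T) * ln(r2/r1).
ln(r2/r1) = ln(201.9/13.6) = 2.6977.
Q/(2*pi*T) = 0.452 / (2*pi*0.0779) = 0.452 / 0.4895 = 0.9235.
s1 - s2 = 0.9235 * 2.6977 = 2.4912 m.

2.4912


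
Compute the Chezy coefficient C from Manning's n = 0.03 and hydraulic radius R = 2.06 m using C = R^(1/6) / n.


The Chezy coefficient relates to Manning's n through C = R^(1/6) / n.
R^(1/6) = 2.06^(1/6) = 1.128005.
C = 1.128005 / 0.03 = 37.6 m^(1/2)/s.

37.6


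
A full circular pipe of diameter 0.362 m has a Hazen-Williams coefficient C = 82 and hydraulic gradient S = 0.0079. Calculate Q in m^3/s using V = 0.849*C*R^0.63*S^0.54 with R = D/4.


For a full circular pipe, R = D/4 = 0.362/4 = 0.0905 m.
V = 0.849 * 82 * 0.0905^0.63 * 0.0079^0.54
  = 0.849 * 82 * 0.220135 * 0.073235
  = 1.1224 m/s.
Pipe area A = pi*D^2/4 = pi*0.362^2/4 = 0.1029 m^2.
Q = A * V = 0.1029 * 1.1224 = 0.1155 m^3/s.

0.1155


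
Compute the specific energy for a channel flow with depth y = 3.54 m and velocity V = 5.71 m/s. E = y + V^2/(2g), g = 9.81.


Specific energy E = y + V^2/(2g).
Velocity head = V^2/(2g) = 5.71^2 / (2*9.81) = 32.6041 / 19.62 = 1.6618 m.
E = 3.54 + 1.6618 = 5.2018 m.

5.2018


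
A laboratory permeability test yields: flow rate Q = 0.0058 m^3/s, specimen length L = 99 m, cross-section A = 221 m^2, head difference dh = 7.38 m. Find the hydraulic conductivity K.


From K = Q*L / (A*dh):
Numerator: Q*L = 0.0058 * 99 = 0.5742.
Denominator: A*dh = 221 * 7.38 = 1630.98.
K = 0.5742 / 1630.98 = 0.000352 m/s.

0.000352


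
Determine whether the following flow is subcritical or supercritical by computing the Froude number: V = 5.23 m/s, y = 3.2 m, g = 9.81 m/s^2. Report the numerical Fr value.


The Froude number is defined as Fr = V / sqrt(g*y).
g*y = 9.81 * 3.2 = 31.392.
sqrt(g*y) = sqrt(31.392) = 5.6029.
Fr = 5.23 / 5.6029 = 0.9335.
Since Fr < 1, the flow is subcritical.

0.9335


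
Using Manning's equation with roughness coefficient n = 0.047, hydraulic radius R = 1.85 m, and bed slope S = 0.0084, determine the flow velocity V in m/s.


Manning's equation gives V = (1/n) * R^(2/3) * S^(1/2).
First, compute R^(2/3) = 1.85^(2/3) = 1.507.
Next, S^(1/2) = 0.0084^(1/2) = 0.091652.
Then 1/n = 1/0.047 = 21.28.
V = 21.28 * 1.507 * 0.091652 = 2.9387 m/s.

2.9387


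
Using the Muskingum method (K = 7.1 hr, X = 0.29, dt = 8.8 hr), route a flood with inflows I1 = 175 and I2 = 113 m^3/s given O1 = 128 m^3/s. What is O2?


Muskingum coefficients:
denom = 2*K*(1-X) + dt = 2*7.1*(1-0.29) + 8.8 = 18.882.
C0 = (dt - 2*K*X)/denom = (8.8 - 2*7.1*0.29)/18.882 = 0.248.
C1 = (dt + 2*K*X)/denom = (8.8 + 2*7.1*0.29)/18.882 = 0.6841.
C2 = (2*K*(1-X) - dt)/denom = 0.0679.
O2 = C0*I2 + C1*I1 + C2*O1
   = 0.248*113 + 0.6841*175 + 0.0679*128
   = 156.44 m^3/s.

156.44


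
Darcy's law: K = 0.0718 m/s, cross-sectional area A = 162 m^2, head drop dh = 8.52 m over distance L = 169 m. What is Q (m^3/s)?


Darcy's law: Q = K * A * i, where i = dh/L.
Hydraulic gradient i = 8.52 / 169 = 0.050414.
Q = 0.0718 * 162 * 0.050414
  = 0.5864 m^3/s.

0.5864


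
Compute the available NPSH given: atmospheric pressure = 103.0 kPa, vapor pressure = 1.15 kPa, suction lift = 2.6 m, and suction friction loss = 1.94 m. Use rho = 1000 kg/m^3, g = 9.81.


NPSHa = p_atm/(rho*g) - z_s - hf_s - p_vap/(rho*g).
p_atm/(rho*g) = 103.0*1000 / (1000*9.81) = 10.499 m.
p_vap/(rho*g) = 1.15*1000 / (1000*9.81) = 0.117 m.
NPSHa = 10.499 - 2.6 - 1.94 - 0.117
      = 5.84 m.

5.84


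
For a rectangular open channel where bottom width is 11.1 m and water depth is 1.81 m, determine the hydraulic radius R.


For a rectangular section:
Flow area A = b * y = 11.1 * 1.81 = 20.09 m^2.
Wetted perimeter P = b + 2y = 11.1 + 2*1.81 = 14.72 m.
Hydraulic radius R = A/P = 20.09 / 14.72 = 1.3649 m.

1.3649


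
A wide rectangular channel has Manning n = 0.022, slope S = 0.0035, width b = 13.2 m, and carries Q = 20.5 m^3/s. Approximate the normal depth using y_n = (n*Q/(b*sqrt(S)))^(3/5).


We use the wide-channel approximation y_n = (n*Q/(b*sqrt(S)))^(3/5).
sqrt(S) = sqrt(0.0035) = 0.059161.
Numerator: n*Q = 0.022 * 20.5 = 0.451.
Denominator: b*sqrt(S) = 13.2 * 0.059161 = 0.780925.
arg = 0.5775.
y_n = 0.5775^(3/5) = 0.7194 m.

0.7194


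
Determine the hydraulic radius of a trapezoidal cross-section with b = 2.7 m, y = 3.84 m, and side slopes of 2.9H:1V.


For a trapezoidal section with side slope z:
A = (b + z*y)*y = (2.7 + 2.9*3.84)*3.84 = 53.13 m^2.
P = b + 2*y*sqrt(1 + z^2) = 2.7 + 2*3.84*sqrt(1 + 2.9^2) = 26.259 m.
R = A/P = 53.13 / 26.259 = 2.0233 m.

2.0233


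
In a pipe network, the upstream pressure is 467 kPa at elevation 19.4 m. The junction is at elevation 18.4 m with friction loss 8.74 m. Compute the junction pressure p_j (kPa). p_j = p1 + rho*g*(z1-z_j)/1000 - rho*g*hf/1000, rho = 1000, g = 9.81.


Junction pressure: p_j = p1 + rho*g*(z1 - z_j)/1000 - rho*g*hf/1000.
Elevation term = 1000*9.81*(19.4 - 18.4)/1000 = 9.81 kPa.
Friction term = 1000*9.81*8.74/1000 = 85.739 kPa.
p_j = 467 + 9.81 - 85.739 = 391.07 kPa.

391.07


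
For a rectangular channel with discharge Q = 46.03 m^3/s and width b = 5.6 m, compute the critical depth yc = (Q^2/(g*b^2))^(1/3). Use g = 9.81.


Using yc = (Q^2 / (g * b^2))^(1/3):
Q^2 = 46.03^2 = 2118.76.
g * b^2 = 9.81 * 5.6^2 = 9.81 * 31.36 = 307.64.
Q^2 / (g*b^2) = 2118.76 / 307.64 = 6.8871.
yc = 6.8871^(1/3) = 1.9026 m.

1.9026


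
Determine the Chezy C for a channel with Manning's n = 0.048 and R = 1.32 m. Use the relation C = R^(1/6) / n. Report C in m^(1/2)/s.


The Chezy coefficient relates to Manning's n through C = R^(1/6) / n.
R^(1/6) = 1.32^(1/6) = 1.047359.
C = 1.047359 / 0.048 = 21.82 m^(1/2)/s.

21.82


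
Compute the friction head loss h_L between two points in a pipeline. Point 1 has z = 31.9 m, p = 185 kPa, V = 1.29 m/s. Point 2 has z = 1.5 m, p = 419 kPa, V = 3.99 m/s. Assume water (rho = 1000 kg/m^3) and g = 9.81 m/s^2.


Total head at each section: H = z + p/(rho*g) + V^2/(2g).
H1 = 31.9 + 185*1000/(1000*9.81) + 1.29^2/(2*9.81)
   = 31.9 + 18.858 + 0.0848
   = 50.843 m.
H2 = 1.5 + 419*1000/(1000*9.81) + 3.99^2/(2*9.81)
   = 1.5 + 42.712 + 0.8114
   = 45.023 m.
h_L = H1 - H2 = 50.843 - 45.023 = 5.82 m.

5.82


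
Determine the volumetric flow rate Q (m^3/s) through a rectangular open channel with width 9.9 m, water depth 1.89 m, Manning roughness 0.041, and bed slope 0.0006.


For a rectangular channel, the cross-sectional area A = b * y = 9.9 * 1.89 = 18.71 m^2.
The wetted perimeter P = b + 2y = 9.9 + 2*1.89 = 13.68 m.
Hydraulic radius R = A/P = 18.71/13.68 = 1.3678 m.
Velocity V = (1/n)*R^(2/3)*S^(1/2) = (1/0.041)*1.3678^(2/3)*0.0006^(1/2) = 0.7361 m/s.
Discharge Q = A * V = 18.71 * 0.7361 = 13.774 m^3/s.

13.774


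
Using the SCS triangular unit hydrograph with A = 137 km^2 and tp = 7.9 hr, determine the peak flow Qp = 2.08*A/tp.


SCS formula: Qp = 2.08 * A / tp.
Qp = 2.08 * 137 / 7.9
   = 284.96 / 7.9
   = 36.07 m^3/s per cm.

36.07


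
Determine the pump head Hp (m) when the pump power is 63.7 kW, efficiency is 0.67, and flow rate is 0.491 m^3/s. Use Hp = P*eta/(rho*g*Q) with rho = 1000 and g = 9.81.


Pump head formula: Hp = P * eta / (rho * g * Q).
Numerator: P * eta = 63.7 * 1000 * 0.67 = 42679.0 W.
Denominator: rho * g * Q = 1000 * 9.81 * 0.491 = 4816.71.
Hp = 42679.0 / 4816.71 = 8.86 m.

8.86


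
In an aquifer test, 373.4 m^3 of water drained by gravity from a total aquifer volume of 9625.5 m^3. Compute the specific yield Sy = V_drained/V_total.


Specific yield Sy = Volume drained / Total volume.
Sy = 373.4 / 9625.5
   = 0.0388.

0.0388


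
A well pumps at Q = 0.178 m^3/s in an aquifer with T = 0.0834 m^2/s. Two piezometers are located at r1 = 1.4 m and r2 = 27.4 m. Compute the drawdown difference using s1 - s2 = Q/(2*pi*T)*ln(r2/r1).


Thiem equation: s1 - s2 = Q/(2*pi*T) * ln(r2/r1).
ln(r2/r1) = ln(27.4/1.4) = 2.9741.
Q/(2*pi*T) = 0.178 / (2*pi*0.0834) = 0.178 / 0.524 = 0.3397.
s1 - s2 = 0.3397 * 2.9741 = 1.0102 m.

1.0102


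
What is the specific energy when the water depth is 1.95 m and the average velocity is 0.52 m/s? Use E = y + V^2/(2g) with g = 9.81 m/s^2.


Specific energy E = y + V^2/(2g).
Velocity head = V^2/(2g) = 0.52^2 / (2*9.81) = 0.2704 / 19.62 = 0.0138 m.
E = 1.95 + 0.0138 = 1.9638 m.

1.9638


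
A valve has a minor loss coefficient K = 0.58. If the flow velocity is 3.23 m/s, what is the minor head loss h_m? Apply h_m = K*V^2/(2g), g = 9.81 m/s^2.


Minor loss formula: h_m = K * V^2/(2g).
V^2 = 3.23^2 = 10.4329.
V^2/(2g) = 10.4329 / 19.62 = 0.5317 m.
h_m = 0.58 * 0.5317 = 0.3084 m.

0.3084


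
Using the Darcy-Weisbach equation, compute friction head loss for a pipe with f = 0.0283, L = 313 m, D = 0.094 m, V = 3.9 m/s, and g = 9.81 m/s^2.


Darcy-Weisbach equation: h_f = f * (L/D) * V^2/(2g).
f * L/D = 0.0283 * 313/0.094 = 94.233.
V^2/(2g) = 3.9^2 / (2*9.81) = 15.21 / 19.62 = 0.7752 m.
h_f = 94.233 * 0.7752 = 73.052 m.

73.052


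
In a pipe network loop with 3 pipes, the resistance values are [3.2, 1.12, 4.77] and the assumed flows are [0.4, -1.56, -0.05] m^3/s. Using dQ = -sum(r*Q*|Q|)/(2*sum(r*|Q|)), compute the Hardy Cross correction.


Numerator terms (r*Q*|Q|): 3.2*0.4*|0.4| = 0.512; 1.12*-1.56*|-1.56| = -2.7256; 4.77*-0.05*|-0.05| = -0.0119.
Sum of numerator = -2.2256.
Denominator terms (r*|Q|): 3.2*|0.4| = 1.28; 1.12*|-1.56| = 1.7472; 4.77*|-0.05| = 0.2385.
2 * sum of denominator = 2 * 3.2657 = 6.5314.
dQ = --2.2256 / 6.5314 = 0.3407 m^3/s.

0.3407


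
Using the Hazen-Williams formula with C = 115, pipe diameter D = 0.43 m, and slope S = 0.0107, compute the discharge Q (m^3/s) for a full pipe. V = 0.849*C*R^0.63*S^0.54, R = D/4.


For a full circular pipe, R = D/4 = 0.43/4 = 0.1075 m.
V = 0.849 * 115 * 0.1075^0.63 * 0.0107^0.54
  = 0.849 * 115 * 0.245351 * 0.086271
  = 2.0666 m/s.
Pipe area A = pi*D^2/4 = pi*0.43^2/4 = 0.1452 m^2.
Q = A * V = 0.1452 * 2.0666 = 0.3001 m^3/s.

0.3001


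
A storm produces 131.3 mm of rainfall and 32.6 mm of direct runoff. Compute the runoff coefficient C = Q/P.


The runoff coefficient C = runoff depth / rainfall depth.
C = 32.6 / 131.3
  = 0.2483.

0.2483


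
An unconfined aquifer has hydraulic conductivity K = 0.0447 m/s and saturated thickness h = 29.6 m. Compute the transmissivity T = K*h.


Transmissivity is defined as T = K * h.
T = 0.0447 * 29.6
  = 1.3231 m^2/s.

1.3231


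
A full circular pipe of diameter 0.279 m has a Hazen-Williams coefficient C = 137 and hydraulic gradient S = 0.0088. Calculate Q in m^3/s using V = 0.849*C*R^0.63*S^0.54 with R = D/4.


For a full circular pipe, R = D/4 = 0.279/4 = 0.0698 m.
V = 0.849 * 137 * 0.0698^0.63 * 0.0088^0.54
  = 0.849 * 137 * 0.186824 * 0.077628
  = 1.6869 m/s.
Pipe area A = pi*D^2/4 = pi*0.279^2/4 = 0.0611 m^2.
Q = A * V = 0.0611 * 1.6869 = 0.1031 m^3/s.

0.1031


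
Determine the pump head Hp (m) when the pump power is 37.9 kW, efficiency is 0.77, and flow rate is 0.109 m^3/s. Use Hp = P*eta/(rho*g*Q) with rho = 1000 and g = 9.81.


Pump head formula: Hp = P * eta / (rho * g * Q).
Numerator: P * eta = 37.9 * 1000 * 0.77 = 29183.0 W.
Denominator: rho * g * Q = 1000 * 9.81 * 0.109 = 1069.29.
Hp = 29183.0 / 1069.29 = 27.29 m.

27.29


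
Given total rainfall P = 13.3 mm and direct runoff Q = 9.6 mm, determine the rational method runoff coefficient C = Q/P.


The runoff coefficient C = runoff depth / rainfall depth.
C = 9.6 / 13.3
  = 0.7218.

0.7218


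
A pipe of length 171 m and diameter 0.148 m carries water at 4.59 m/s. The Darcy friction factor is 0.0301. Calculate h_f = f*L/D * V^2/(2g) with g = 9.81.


Darcy-Weisbach equation: h_f = f * (L/D) * V^2/(2g).
f * L/D = 0.0301 * 171/0.148 = 34.7777.
V^2/(2g) = 4.59^2 / (2*9.81) = 21.0681 / 19.62 = 1.0738 m.
h_f = 34.7777 * 1.0738 = 37.345 m.

37.345


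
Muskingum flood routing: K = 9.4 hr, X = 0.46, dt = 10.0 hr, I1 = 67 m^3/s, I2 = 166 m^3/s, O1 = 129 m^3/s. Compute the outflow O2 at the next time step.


Muskingum coefficients:
denom = 2*K*(1-X) + dt = 2*9.4*(1-0.46) + 10.0 = 20.152.
C0 = (dt - 2*K*X)/denom = (10.0 - 2*9.4*0.46)/20.152 = 0.0671.
C1 = (dt + 2*K*X)/denom = (10.0 + 2*9.4*0.46)/20.152 = 0.9254.
C2 = (2*K*(1-X) - dt)/denom = 0.0075.
O2 = C0*I2 + C1*I1 + C2*O1
   = 0.0671*166 + 0.9254*67 + 0.0075*129
   = 74.11 m^3/s.

74.11


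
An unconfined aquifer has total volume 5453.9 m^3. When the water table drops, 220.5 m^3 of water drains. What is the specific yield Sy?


Specific yield Sy = Volume drained / Total volume.
Sy = 220.5 / 5453.9
   = 0.0404.

0.0404


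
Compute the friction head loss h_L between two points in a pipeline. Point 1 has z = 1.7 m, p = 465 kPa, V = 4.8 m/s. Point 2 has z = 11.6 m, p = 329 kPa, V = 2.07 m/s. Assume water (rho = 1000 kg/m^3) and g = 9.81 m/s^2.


Total head at each section: H = z + p/(rho*g) + V^2/(2g).
H1 = 1.7 + 465*1000/(1000*9.81) + 4.8^2/(2*9.81)
   = 1.7 + 47.401 + 1.1743
   = 50.275 m.
H2 = 11.6 + 329*1000/(1000*9.81) + 2.07^2/(2*9.81)
   = 11.6 + 33.537 + 0.2184
   = 45.356 m.
h_L = H1 - H2 = 50.275 - 45.356 = 4.919 m.

4.919


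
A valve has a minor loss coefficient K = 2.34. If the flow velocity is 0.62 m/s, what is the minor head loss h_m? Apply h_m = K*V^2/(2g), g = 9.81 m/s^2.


Minor loss formula: h_m = K * V^2/(2g).
V^2 = 0.62^2 = 0.3844.
V^2/(2g) = 0.3844 / 19.62 = 0.0196 m.
h_m = 2.34 * 0.0196 = 0.0458 m.

0.0458


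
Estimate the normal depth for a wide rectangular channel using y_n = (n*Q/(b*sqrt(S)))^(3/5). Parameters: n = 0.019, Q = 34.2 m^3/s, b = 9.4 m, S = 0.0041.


We use the wide-channel approximation y_n = (n*Q/(b*sqrt(S)))^(3/5).
sqrt(S) = sqrt(0.0041) = 0.064031.
Numerator: n*Q = 0.019 * 34.2 = 0.6498.
Denominator: b*sqrt(S) = 9.4 * 0.064031 = 0.601891.
arg = 1.0796.
y_n = 1.0796^(3/5) = 1.047 m.

1.047


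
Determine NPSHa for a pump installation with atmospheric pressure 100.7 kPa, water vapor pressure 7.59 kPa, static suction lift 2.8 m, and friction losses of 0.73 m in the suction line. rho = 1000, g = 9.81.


NPSHa = p_atm/(rho*g) - z_s - hf_s - p_vap/(rho*g).
p_atm/(rho*g) = 100.7*1000 / (1000*9.81) = 10.265 m.
p_vap/(rho*g) = 7.59*1000 / (1000*9.81) = 0.774 m.
NPSHa = 10.265 - 2.8 - 0.73 - 0.774
      = 5.96 m.

5.96


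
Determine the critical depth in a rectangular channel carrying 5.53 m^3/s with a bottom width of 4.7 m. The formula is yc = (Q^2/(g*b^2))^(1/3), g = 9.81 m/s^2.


Using yc = (Q^2 / (g * b^2))^(1/3):
Q^2 = 5.53^2 = 30.58.
g * b^2 = 9.81 * 4.7^2 = 9.81 * 22.09 = 216.7.
Q^2 / (g*b^2) = 30.58 / 216.7 = 0.1411.
yc = 0.1411^(1/3) = 0.5206 m.

0.5206
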